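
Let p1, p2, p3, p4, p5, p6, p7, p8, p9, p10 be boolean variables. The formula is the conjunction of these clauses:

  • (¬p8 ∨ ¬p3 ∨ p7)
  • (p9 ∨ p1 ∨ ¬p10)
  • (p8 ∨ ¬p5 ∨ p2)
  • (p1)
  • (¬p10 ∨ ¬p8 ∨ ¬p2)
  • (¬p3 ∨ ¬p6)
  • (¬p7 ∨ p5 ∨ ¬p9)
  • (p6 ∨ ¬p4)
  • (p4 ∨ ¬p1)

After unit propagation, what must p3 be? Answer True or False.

False

(p1) stands alone — p1 = True.
From (¬p1 ∨ p4) and p1 = True: p4 = True.
(p6 ∨ ¬p4) with p4 = True leaves only p6, so p6 = True.
(¬p3 ∨ ¬p6) with p6 = True leaves only ¬p3, so p3 = False.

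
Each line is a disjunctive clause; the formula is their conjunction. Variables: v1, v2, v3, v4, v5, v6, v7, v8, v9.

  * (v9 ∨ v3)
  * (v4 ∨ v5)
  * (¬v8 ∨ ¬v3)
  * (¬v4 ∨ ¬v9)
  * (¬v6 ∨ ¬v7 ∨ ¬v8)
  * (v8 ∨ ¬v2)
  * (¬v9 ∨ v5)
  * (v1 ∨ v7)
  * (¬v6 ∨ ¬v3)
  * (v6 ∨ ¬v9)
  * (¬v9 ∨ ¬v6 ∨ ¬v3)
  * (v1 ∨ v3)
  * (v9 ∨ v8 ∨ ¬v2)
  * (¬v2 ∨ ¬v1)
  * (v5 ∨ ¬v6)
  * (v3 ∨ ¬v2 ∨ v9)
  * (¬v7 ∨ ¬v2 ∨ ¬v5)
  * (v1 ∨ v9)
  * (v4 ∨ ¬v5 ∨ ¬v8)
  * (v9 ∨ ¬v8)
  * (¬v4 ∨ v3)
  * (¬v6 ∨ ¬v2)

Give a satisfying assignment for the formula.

v1=True, v2=False, v3=True, v4=False, v5=True, v6=False, v7=False, v8=False, v9=False

v2 occurs only negated in the remaining clauses — set v2 = False.
Try v1 = True.
For the remaining variables, v3 = True, v4 = False, v5 = True, v6 = False, v7 = False, v8 = False, v9 = False works.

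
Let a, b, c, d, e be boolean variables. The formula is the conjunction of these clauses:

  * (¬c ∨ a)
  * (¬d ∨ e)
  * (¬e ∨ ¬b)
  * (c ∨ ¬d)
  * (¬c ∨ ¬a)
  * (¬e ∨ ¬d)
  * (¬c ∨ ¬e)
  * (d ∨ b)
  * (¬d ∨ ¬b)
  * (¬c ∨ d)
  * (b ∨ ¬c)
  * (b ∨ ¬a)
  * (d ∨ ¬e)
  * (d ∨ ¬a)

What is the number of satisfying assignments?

1

Satisfying assignments:
  a=F b=T c=F d=F e=F
Count: 1.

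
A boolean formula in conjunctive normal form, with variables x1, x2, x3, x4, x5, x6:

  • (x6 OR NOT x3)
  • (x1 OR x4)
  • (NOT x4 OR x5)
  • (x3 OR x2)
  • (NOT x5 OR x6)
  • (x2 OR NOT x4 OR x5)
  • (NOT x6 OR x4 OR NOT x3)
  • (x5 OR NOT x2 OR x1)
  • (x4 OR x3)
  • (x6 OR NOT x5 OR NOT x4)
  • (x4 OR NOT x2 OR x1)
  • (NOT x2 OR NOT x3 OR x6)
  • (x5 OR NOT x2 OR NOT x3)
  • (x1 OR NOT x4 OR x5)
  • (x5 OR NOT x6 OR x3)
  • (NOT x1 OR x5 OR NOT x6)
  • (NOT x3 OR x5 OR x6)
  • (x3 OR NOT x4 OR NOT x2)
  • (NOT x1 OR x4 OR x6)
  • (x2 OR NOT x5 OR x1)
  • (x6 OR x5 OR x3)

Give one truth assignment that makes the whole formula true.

x1=0, x2=1, x3=1, x4=1, x5=1, x6=1

Branch on x1: take x1 = False.
  then x4 is forced to True.
  then x5 is forced to True.
  then x6 is forced to True.
  then x2 is forced to True.
  then x3 is forced to True.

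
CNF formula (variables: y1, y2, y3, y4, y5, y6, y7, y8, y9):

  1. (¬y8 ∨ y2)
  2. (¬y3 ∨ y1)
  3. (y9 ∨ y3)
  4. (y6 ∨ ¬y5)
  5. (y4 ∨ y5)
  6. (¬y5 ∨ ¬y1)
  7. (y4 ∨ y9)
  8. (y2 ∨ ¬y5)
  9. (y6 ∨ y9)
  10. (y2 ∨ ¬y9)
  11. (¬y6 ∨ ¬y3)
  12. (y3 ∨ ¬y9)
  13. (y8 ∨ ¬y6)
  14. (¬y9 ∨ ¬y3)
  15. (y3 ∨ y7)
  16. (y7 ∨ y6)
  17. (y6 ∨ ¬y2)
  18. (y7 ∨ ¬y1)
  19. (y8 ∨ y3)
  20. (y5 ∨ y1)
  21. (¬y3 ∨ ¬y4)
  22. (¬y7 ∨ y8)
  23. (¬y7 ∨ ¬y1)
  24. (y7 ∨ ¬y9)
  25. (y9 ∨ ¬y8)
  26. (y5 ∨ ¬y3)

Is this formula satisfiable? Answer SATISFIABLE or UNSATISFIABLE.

y3 = True:
  propagation gives y1=True, y5=False; an empty clause results — contradiction.
y3 = False:
  propagation gives y9=True; an empty clause results — contradiction.
Every branch closes, so no satisfying assignment exists.

UNSATISFIABLE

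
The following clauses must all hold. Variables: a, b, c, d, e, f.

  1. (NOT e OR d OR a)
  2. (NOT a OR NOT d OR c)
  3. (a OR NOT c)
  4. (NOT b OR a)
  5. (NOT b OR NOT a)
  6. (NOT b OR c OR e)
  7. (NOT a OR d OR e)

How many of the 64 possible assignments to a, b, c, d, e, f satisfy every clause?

Case analysis on a and b:
  a=T, b=T: a clause becomes empty — 0.
  a=T, b=F: f free; 4 ways for (c,d,e) × 2^1 = 8.
  a=F, b=T: a clause becomes empty — 0.
  a=F, b=F: f free; 3 ways for (c,d,e) × 2^1 = 6.
Total: 0 + 8 + 0 + 6 = 14.

14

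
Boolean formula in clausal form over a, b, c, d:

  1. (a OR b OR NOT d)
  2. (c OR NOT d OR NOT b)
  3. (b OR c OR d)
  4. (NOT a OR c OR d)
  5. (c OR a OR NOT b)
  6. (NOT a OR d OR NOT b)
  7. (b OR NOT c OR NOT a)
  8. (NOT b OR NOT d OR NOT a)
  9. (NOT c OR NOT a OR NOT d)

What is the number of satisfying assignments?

4

Satisfying assignments:
  a=F b=F c=T d=F
  a=F b=T c=T d=F
  a=F b=T c=T d=T
  a=T b=F c=F d=T
That's 4 in total.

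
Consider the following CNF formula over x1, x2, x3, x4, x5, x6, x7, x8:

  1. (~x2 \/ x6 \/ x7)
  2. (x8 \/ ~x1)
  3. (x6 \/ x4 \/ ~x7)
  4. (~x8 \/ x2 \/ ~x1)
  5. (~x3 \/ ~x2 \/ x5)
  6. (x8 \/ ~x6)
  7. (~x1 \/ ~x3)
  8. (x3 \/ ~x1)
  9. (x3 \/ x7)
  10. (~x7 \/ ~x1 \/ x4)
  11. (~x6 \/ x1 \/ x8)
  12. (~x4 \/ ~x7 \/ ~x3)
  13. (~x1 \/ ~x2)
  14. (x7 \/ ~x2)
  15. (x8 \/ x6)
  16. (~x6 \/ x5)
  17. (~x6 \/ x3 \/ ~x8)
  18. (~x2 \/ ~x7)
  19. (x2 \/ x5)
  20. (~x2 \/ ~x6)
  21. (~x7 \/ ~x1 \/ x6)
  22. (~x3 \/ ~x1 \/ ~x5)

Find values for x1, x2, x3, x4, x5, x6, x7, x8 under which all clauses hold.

x1 = F, x2 = F, x3 = T, x4 = F, x5 = T, x6 = T, x7 = F, x8 = T

Try x1 = False.
Set x2 = False and propagate.
  then x5 is forced to True.
Branch on x3: take x3 = True.
For the remaining variables, x4 = False, x6 = True, x7 = False, x8 = True works.
Check each clause:
  1. (x6 \/ x7 \/ ~x2) — x6 is true.
  2. (x8 \/ ~x1) — x8 is true.
  3. (~x7 \/ x4 \/ x6) — ~x7 is true.
  4. (~x1 \/ x2 \/ ~x8) — ~x1 is true.
  5. (x5 \/ ~x3 \/ ~x2) — x5 is true.
  6. (x8 \/ ~x6) — x8 is true.
  7. (~x3 \/ ~x1) — ~x1 is true.
  8. (~x1 \/ x3) — x3 is true.
  9. (x3 \/ x7) — x3 is true.
  10. (x4 \/ ~x7 \/ ~x1) — ~x7 is true.
  11. (~x6 \/ x8 \/ x1) — x8 is true.
  12. (~x7 \/ ~x4 \/ ~x3) — ~x7 is true.
  13. (~x1 \/ ~x2) — ~x2 is true.
  14. (x7 \/ ~x2) — ~x2 is true.
  15. (x6 \/ x8) — x8 is true.
  16. (~x6 \/ x5) — x5 is true.
  17. (~x6 \/ x3 \/ ~x8) — x3 is true.
  18. (~x2 \/ ~x7) — ~x7 is true.
  19. (x5 \/ x2) — x5 is true.
  20. (~x6 \/ ~x2) — ~x2 is true.
  21. (~x1 \/ ~x7 \/ x6) — ~x7 is true.
  22. (~x3 \/ ~x5 \/ ~x1) — ~x1 is true.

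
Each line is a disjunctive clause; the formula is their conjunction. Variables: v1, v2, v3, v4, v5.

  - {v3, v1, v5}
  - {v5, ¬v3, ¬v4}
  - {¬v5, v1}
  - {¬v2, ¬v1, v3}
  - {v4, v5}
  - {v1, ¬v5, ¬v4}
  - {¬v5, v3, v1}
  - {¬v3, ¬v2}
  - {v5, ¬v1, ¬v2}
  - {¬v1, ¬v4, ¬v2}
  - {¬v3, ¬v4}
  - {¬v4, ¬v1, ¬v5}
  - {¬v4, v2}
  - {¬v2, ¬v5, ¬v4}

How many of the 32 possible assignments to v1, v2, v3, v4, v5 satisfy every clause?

2

The models are:
  v1=1 v2=0 v3=0 v4=0 v5=1
  v1=1 v2=0 v3=1 v4=0 v5=1
That's 2 in total.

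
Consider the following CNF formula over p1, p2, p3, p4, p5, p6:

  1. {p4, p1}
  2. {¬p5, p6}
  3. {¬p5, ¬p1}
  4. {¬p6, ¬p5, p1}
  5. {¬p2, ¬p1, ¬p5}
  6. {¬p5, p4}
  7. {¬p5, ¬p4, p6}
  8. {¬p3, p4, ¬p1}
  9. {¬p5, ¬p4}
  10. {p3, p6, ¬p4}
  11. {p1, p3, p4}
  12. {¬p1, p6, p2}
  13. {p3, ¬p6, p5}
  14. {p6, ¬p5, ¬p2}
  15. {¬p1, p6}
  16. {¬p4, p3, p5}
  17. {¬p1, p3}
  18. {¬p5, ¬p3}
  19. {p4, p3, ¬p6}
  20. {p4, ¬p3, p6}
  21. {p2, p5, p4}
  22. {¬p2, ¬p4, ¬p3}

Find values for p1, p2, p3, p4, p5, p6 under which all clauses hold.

p1=False, p2=False, p3=True, p4=True, p5=False, p6=False

Check each clause:
  1. {p4, p1} — p4 is true.
  2. {p6, ¬p5} — ¬p5 is true.
  3. {¬p1, ¬p5} — ¬p5 is true.
  4. {¬p5, p1, ¬p6} — ¬p6 is true.
  5. {¬p2, ¬p5, ¬p1} — ¬p5 is true.
  6. {p4, ¬p5} — ¬p5 is true.
  7. {¬p4, ¬p5, p6} — ¬p5 is true.
  8. {¬p1, p4, ¬p3} — p4 is true.
  9. {¬p5, ¬p4} — ¬p5 is true.
  10. {p6, ¬p4, p3} — p3 is true.
  11. {p3, p4, p1} — p3 is true.
  12. {¬p1, p2, p6} — ¬p1 is true.
  13. {p3, p5, ¬p6} — ¬p6 is true.
  14. {¬p5, p6, ¬p2} — ¬p5 is true.
  15. {¬p1, p6} — ¬p1 is true.
  16. {p5, ¬p4, p3} — p3 is true.
  17. {p3, ¬p1} — p3 is true.
  18. {¬p3, ¬p5} — ¬p5 is true.
  19. {¬p6, p3, p4} — ¬p6 is true.
  20. {¬p3, p4, p6} — p4 is true.
  21. {p5, p2, p4} — p4 is true.
  22. {¬p3, ¬p4, ¬p2} — ¬p2 is true.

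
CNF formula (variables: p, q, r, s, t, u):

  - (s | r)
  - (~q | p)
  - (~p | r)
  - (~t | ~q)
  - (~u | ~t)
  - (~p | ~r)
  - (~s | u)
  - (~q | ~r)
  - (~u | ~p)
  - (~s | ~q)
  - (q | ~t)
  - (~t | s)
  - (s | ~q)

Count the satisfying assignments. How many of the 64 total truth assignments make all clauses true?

Satisfying assignments:
  p=F q=F r=F s=T t=F u=T
  p=F q=F r=T s=F t=F u=F
  p=F q=F r=T s=F t=F u=T
  p=F q=F r=T s=T t=F u=T
That's 4 in total.

4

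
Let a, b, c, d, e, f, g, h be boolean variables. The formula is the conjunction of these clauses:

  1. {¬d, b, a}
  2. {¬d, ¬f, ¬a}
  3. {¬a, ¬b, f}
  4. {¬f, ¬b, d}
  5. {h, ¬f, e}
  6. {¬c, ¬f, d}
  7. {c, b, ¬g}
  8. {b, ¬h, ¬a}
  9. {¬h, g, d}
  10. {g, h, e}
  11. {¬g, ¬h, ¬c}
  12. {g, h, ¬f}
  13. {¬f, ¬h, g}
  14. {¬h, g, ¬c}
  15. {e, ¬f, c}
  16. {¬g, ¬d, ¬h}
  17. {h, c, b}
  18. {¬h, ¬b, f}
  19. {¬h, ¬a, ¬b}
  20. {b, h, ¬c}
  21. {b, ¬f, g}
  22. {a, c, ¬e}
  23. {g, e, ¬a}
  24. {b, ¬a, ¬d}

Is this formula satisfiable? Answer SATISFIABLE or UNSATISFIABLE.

Set a = False and propagate.
The remaining clauses are satisfied by b = True, c = True, d = True, e = True, f = False, g = False, h = False.
Every clause has at least one true literal under this assignment.
So a=F, b=T, c=T, d=T, e=T, f=F, g=F, h=F is a satisfying assignment.

SATISFIABLE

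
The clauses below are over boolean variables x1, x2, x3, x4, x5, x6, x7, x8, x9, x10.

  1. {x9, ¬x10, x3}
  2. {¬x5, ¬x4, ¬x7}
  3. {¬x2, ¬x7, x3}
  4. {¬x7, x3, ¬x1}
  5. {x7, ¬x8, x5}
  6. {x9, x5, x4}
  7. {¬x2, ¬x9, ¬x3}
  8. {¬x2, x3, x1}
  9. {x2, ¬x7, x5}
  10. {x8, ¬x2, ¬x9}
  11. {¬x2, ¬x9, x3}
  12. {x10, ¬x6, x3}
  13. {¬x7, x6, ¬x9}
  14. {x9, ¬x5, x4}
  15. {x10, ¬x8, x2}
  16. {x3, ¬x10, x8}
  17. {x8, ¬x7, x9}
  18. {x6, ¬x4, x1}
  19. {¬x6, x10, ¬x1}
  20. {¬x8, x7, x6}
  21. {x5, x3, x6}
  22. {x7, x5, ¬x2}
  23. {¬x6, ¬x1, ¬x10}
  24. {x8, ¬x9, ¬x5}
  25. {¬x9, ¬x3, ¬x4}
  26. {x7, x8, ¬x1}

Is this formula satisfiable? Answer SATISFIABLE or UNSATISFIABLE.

Set x1 = False and propagate.
Branch on x2: take x2 = False.
For the remaining variables, x3 = True, x4 = False, x5 = True, x6 = True, x7 = False, x8 = True, x9 = True, x10 = True works.
So x1 = F, x2 = F, x3 = T, x4 = F, x5 = T, x6 = T, x7 = F, x8 = T, x9 = T, x10 = T is a satisfying assignment.

SATISFIABLE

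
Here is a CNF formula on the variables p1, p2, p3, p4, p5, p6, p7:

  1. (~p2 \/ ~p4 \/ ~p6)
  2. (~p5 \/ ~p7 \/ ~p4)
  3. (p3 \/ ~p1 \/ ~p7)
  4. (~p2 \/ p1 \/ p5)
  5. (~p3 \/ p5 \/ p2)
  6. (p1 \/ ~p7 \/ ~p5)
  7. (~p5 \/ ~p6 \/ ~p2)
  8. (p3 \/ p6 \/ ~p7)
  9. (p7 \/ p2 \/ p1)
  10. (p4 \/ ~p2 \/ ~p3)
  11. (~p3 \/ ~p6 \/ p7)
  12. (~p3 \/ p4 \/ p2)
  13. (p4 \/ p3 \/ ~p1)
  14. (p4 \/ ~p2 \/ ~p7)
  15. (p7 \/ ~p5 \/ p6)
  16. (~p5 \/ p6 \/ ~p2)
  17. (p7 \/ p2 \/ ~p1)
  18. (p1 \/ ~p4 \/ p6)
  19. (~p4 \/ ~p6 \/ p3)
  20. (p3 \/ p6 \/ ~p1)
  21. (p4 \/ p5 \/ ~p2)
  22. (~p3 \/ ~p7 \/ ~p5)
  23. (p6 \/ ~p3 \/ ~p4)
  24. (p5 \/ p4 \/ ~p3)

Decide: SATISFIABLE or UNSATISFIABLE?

SATISFIABLE

Branch on p1: take p1 = False.
Set p2 = False and propagate.
  then p7 is forced to True.
  then p5 is forced to False.
  then p3 is forced to False.
  then p6 is forced to True.
  then p4 is forced to False.
So p1=F, p2=F, p3=F, p4=F, p5=F, p6=T, p7=T is a satisfying assignment.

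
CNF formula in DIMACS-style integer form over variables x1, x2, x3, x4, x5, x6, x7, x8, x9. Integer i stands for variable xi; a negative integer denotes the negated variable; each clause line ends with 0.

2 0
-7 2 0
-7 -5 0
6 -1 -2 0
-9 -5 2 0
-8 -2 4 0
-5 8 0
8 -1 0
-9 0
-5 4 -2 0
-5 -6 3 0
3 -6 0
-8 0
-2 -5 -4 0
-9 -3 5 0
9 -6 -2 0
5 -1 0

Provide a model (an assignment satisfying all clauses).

x1 = F, x2 = T, x3 = T, x4 = F, x5 = F, x6 = F, x7 = T, x8 = F, x9 = F

Check each clause:
  1. (x2) — x2 is true.
  2. (!x7 || x2) — x2 is true.
  3. (!x7 || !x5) — !x5 is true.
  4. (!x2 || !x1 || x6) — !x1 is true.
  5. (x2 || !x9 || !x5) — x2 is true.
  6. (!x8 || !x2 || x4) — !x8 is true.
  7. (!x5 || x8) — !x5 is true.
  8. (x8 || !x1) — !x1 is true.
  9. (!x9) — !x9 is true.
  10. (!x2 || x4 || !x5) — !x5 is true.
  11. (!x6 || x3 || !x5) — !x6 is true.
  12. (!x6 || x3) — !x6 is true.
  13. (!x8) — !x8 is true.
  14. (!x2 || !x5 || !x4) — !x5 is true.
  15. (x5 || !x3 || !x9) — !x9 is true.
  16. (!x2 || !x6 || x9) — !x6 is true.
  17. (x5 || !x1) — !x1 is true.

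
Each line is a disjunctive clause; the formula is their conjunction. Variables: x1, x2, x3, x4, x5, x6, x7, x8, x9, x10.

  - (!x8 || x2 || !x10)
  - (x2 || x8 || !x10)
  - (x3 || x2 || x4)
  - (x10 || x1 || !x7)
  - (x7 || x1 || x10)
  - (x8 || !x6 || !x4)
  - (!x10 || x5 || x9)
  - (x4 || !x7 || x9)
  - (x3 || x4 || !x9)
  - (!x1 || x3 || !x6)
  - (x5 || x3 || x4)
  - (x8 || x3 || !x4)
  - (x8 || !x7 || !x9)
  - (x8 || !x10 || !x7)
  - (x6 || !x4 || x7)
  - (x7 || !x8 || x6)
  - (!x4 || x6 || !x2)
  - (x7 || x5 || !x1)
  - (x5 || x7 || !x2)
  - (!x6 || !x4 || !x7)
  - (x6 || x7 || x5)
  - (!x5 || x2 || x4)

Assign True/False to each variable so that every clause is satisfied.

x1=False, x2=True, x3=True, x4=False, x5=True, x6=True, x7=False, x8=True, x9=True, x10=True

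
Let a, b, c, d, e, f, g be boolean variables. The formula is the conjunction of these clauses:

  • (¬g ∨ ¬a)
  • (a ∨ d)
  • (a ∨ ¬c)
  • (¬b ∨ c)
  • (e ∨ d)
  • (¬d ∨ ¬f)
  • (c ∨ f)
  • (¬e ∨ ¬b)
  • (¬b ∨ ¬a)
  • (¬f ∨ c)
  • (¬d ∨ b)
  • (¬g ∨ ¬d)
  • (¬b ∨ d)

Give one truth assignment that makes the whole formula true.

a = 1, b = 0, c = 1, d = 0, e = 1, f = 1, g = 0

Pure literal: g appears only negated; assign g = False.
Try a = True.
  then b is forced to False.
  then d is forced to False.
  then e is forced to True.
The remaining clauses are satisfied by c = True, f = True.
Every clause has at least one true literal under this assignment.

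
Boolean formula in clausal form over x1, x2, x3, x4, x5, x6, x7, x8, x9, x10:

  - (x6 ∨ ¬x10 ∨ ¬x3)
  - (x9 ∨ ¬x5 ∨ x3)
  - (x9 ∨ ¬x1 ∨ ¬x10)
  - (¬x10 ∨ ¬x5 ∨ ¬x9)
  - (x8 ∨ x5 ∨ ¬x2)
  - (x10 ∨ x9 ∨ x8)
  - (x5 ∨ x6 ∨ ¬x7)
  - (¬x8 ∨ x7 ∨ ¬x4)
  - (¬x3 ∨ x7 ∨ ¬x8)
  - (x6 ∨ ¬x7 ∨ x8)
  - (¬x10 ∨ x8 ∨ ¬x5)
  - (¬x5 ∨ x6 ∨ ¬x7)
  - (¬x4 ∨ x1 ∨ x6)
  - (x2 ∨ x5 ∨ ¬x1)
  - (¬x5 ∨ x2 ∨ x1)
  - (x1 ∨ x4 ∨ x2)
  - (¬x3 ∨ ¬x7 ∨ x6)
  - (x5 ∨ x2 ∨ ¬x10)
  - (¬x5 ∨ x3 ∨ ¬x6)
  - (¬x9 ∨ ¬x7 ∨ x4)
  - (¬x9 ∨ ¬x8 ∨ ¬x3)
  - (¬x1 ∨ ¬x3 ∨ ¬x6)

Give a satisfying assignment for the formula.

x1=True, x2=True, x3=False, x4=True, x5=False, x6=True, x7=True, x8=True, x9=True, x10=False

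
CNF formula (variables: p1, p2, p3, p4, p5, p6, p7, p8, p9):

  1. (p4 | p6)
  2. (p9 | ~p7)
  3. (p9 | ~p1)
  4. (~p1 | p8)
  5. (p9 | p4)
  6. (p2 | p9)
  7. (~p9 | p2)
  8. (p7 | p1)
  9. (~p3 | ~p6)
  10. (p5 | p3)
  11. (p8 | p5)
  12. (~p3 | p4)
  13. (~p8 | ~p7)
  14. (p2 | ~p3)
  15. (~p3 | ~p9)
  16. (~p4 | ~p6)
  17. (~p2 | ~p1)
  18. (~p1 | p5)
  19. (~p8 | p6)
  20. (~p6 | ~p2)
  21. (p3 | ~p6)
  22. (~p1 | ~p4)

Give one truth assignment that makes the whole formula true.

p1=F, p2=T, p3=F, p4=T, p5=T, p6=F, p7=T, p8=F, p9=T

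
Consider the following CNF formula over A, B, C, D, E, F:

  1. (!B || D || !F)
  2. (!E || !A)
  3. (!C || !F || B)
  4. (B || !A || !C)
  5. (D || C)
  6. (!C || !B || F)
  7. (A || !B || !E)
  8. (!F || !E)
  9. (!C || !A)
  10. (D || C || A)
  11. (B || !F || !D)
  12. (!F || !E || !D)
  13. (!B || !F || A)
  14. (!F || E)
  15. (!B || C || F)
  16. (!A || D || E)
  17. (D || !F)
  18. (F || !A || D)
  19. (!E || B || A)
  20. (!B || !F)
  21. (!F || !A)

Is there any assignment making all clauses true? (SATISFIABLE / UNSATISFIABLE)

SATISFIABLE

Branch on A: take A = True.
  then E is forced to False.
  then C is forced to False.
  then D is forced to True.
  then F is forced to False.
  then B is forced to False.
So A=True, B=False, C=False, D=True, E=False, F=False is a satisfying assignment.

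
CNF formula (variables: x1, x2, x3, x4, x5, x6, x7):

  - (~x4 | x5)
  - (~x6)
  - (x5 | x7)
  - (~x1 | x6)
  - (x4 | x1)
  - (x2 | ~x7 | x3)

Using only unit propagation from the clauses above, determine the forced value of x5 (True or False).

True

(~x6) is a unit clause: x6 = False.
In (~x1 | x6), x6 is now false; ~x1 must hold, so x1 = False.
(x1 | x4): since x1 = False, the clause reduces to (x4). x4 = True.
In (~x4 | x5), ~x4 is now false; x5 must hold, so x5 = True.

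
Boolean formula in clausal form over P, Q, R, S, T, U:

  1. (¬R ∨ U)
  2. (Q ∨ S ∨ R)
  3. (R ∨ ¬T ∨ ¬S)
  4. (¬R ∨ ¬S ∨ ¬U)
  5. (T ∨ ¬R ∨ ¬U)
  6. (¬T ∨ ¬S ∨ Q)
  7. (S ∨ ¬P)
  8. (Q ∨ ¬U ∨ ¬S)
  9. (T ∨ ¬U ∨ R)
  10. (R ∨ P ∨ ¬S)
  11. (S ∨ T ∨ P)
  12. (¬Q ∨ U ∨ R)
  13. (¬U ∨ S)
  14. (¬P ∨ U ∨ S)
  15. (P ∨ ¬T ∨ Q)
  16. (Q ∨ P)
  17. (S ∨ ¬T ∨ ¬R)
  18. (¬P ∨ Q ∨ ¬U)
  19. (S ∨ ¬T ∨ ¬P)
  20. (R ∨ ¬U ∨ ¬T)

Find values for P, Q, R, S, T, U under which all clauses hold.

P = T, Q = F, R = F, S = T, T = F, U = F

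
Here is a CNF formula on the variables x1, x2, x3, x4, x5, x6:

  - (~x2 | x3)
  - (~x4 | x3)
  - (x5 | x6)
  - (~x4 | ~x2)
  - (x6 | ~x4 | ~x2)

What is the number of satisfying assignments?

24

Case analysis on x2 and x4:
  x2=T, x4=T: a clause becomes empty — 0.
  x2=T, x4=F: x1 free; 3 ways for (x3,x5,x6) × 2^1 = 6.
  x2=F, x4=T: x1 free; 3 ways for (x3,x5,x6) × 2^1 = 6.
  x2=F, x4=F: x1, x3 free; 3 ways for (x5,x6) × 2^2 = 12.
Total: 0 + 6 + 6 + 12 = 24.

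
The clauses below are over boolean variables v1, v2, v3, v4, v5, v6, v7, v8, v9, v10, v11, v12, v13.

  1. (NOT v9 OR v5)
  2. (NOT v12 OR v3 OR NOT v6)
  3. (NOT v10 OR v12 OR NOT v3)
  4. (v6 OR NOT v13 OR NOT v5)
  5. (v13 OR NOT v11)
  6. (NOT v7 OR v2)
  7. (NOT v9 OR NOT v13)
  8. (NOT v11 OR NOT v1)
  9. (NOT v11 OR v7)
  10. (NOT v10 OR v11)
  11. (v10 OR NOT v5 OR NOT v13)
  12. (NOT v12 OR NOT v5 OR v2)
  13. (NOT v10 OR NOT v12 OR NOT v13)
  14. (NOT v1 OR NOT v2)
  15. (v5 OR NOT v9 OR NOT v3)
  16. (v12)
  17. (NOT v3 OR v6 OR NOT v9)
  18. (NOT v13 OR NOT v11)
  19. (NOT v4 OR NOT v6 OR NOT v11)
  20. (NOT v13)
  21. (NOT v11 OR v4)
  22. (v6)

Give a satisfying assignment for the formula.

Unit propagation: (v12) forces v12 = True.
The clause (NOT v13) is unit: v13 must be False.
Unit propagation: (NOT v11) forces v11 = False.
Unit propagation: (NOT v10) forces v10 = False.
(v6) is a unit clause, so v6 = True.
The clause (v3) is unit: v3 must be True.
v1 occurs only negated in the remaining clauses — set v1 = False.
v7 occurs only negated in the remaining clauses — set v7 = False.
Try v2 = False.
  then v5 is forced to False.
  then v9 is forced to False.
v4, v8 are now unconstrained; take v4 = True, v8 = False.

v1=0, v2=0, v3=1, v4=1, v5=0, v6=1, v7=0, v8=0, v9=0, v10=0, v11=0, v12=1, v13=0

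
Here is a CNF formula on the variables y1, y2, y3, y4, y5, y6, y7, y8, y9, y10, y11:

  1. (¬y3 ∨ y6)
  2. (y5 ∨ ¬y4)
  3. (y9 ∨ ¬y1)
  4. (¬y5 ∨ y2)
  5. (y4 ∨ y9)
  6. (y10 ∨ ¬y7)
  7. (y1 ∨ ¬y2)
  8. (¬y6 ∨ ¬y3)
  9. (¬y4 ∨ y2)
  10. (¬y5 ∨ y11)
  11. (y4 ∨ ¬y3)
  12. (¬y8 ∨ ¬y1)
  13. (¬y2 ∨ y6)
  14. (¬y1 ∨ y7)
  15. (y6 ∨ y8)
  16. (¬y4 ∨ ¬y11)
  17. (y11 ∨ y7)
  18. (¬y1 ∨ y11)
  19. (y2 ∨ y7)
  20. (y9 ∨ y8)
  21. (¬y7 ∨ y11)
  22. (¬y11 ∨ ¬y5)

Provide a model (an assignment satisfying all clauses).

Pure literal: y3 appears only negated; assign y3 = False.
y9 occurs only positively in the remaining clauses — set y9 = True.
Set y1 = False and propagate.
  then y2 is forced to False.
  then y5 is forced to False.
  then y4 is forced to False.
  then y7 is forced to True.
  then y10 is forced to True.
  then y11 is forced to True.
Set y6 = False and propagate.
  then y8 is forced to True.

y1 = False, y2 = False, y3 = False, y4 = False, y5 = False, y6 = False, y7 = True, y8 = True, y9 = True, y10 = True, y11 = True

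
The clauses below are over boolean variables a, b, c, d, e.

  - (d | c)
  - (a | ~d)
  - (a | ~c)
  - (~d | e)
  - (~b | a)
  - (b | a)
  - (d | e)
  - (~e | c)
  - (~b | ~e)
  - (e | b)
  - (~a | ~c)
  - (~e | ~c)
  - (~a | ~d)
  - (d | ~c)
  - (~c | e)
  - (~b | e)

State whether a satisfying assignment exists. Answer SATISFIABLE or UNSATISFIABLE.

e = True:
  propagation gives c=True; an empty clause results — contradiction.
e = False:
  propagation gives d=False; an empty clause results — contradiction.
Every branch closes, so no satisfying assignment exists.

UNSATISFIABLE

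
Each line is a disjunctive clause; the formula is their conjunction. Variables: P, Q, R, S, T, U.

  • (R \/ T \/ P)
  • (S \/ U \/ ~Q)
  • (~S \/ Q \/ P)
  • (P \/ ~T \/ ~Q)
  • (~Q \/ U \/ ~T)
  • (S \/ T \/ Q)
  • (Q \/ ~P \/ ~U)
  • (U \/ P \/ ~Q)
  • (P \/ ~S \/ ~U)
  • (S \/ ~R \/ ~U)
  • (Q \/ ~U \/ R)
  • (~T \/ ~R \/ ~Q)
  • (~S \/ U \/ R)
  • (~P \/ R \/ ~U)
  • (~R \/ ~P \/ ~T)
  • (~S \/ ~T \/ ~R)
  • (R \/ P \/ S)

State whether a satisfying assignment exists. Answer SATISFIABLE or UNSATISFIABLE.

Branch on P: take P = True.
The remaining clauses are satisfied by Q = True, R = True, S = True, T = False, U = False.
Every clause has at least one true literal under this assignment.
So P=1, Q=1, R=1, S=1, T=0, U=0 is a satisfying assignment.

SATISFIABLE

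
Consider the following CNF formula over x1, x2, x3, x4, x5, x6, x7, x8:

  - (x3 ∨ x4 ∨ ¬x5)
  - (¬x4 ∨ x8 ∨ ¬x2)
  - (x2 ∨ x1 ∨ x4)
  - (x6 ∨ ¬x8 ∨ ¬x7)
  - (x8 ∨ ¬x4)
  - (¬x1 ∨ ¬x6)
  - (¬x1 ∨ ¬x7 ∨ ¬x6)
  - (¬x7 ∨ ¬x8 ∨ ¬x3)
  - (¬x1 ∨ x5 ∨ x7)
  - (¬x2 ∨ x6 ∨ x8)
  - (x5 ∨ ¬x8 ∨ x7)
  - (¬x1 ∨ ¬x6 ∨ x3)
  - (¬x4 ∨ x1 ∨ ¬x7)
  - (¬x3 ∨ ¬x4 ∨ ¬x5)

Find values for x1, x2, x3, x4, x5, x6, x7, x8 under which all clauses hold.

x1=0, x2=1, x3=0, x4=0, x5=0, x6=1, x7=1, x8=0

Branch on x1: take x1 = False.
Branch on x2: take x2 = True.
Branch on x3: take x3 = False.
For the remaining variables, x4 = False, x5 = False, x6 = True, x7 = True, x8 = False works.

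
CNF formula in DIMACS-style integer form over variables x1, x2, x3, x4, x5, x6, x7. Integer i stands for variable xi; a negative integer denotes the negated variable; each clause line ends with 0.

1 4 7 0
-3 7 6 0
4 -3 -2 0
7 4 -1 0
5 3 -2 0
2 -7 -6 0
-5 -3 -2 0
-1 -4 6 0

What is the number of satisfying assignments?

Split on x2, then x3.
  x2=1, x3=1: 5 of the 32 assignments to (x1,x4,x5,x6,x7) work.
  x2=1, x3=0: 10 of the 32 assignments to (x1,x4,x5,x6,x7) work.
  x2=0, x3=1: x5 free; 5 ways for (x1,x4,x6,x7) × 2^1 = 10.
  x2=0, x3=0: x5 free; 6 ways for (x1,x4,x6,x7) × 2^1 = 12.
Total: 5 + 10 + 10 + 12 = 37.

37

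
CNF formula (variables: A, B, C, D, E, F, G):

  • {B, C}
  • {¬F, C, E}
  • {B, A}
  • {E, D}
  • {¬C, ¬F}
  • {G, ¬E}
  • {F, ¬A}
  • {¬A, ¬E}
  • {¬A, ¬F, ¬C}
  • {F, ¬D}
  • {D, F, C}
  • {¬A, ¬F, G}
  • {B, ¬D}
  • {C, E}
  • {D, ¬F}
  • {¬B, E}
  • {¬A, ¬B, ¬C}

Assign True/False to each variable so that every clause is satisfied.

A=0  B=1  C=0  D=1  E=1  F=1  G=1

Check each clause:
  1. {B, C} — B is true.
  2. {¬F, C, E} — E is true.
  3. {B, A} — B is true.
  4. {D, E} — D is true.
  5. {¬C, ¬F} — ¬C is true.
  6. {¬E, G} — G is true.
  7. {F, ¬A} — ¬A is true.
  8. {¬A, ¬E} — ¬A is true.
  9. {¬F, ¬A, ¬C} — ¬C is true.
  10. {¬D, F} — F is true.
  11. {C, D, F} — D is true.
  12. {¬A, ¬F, G} — ¬A is true.
  13. {B, ¬D} — B is true.
  14. {E, C} — E is true.
  15. {¬F, D} — D is true.
  16. {E, ¬B} — E is true.
  17. {¬A, ¬B, ¬C} — ¬C is true.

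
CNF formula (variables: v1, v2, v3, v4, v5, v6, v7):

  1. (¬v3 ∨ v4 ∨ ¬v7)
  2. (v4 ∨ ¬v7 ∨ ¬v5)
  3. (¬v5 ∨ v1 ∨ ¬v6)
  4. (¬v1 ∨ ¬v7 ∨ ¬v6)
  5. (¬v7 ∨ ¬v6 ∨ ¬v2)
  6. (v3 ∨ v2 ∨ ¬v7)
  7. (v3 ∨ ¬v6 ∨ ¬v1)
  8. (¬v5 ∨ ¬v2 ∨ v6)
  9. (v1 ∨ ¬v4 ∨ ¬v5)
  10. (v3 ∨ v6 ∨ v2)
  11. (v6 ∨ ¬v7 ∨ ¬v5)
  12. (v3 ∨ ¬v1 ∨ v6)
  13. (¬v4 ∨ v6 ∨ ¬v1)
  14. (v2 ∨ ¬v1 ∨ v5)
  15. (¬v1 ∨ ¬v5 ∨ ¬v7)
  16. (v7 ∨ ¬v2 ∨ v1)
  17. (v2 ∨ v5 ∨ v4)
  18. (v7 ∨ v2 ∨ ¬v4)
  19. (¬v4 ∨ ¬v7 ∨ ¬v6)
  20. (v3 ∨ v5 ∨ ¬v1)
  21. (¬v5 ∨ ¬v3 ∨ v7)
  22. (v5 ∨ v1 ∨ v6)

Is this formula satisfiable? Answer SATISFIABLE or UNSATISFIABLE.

SATISFIABLE

Try v1 = True.
For the remaining variables, v2 = True, v3 = True, v4 = True, v5 = False, v6 = True, v7 = False works.
So v1=T, v2=T, v3=T, v4=T, v5=F, v6=T, v7=F is a satisfying assignment.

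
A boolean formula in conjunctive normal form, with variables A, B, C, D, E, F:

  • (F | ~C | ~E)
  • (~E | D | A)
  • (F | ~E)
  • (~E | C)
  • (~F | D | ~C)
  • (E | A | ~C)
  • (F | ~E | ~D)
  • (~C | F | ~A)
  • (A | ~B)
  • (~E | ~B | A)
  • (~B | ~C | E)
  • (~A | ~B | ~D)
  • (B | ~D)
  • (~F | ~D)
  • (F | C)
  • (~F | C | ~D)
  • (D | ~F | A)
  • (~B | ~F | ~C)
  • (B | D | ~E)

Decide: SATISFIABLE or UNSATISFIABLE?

SATISFIABLE

Branch on A: take A = True.
The remaining clauses are satisfied by B = True, C = False, D = False, E = False, F = True.
So A=True, B=True, C=False, D=False, E=False, F=True is a satisfying assignment.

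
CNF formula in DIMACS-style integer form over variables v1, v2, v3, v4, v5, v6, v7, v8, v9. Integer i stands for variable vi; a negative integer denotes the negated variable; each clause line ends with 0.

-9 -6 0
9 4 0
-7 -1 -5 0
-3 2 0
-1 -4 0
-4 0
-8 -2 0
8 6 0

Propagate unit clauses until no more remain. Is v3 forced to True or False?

False

(~v4) stands alone — v4 = False.
(v9 \/ v4): since v4 = False, the clause reduces to (v9). v9 = True.
(~v6 \/ ~v9): since v9 = True, the clause reduces to (~v6). v6 = False.
In (v8 \/ v6), v6 is now false; v8 must hold, so v8 = True.
(~v8 \/ ~v2) with v8 = True leaves only ~v2, so v2 = False.
(~v3 \/ v2): since v2 = False, the clause reduces to (~v3). v3 = False.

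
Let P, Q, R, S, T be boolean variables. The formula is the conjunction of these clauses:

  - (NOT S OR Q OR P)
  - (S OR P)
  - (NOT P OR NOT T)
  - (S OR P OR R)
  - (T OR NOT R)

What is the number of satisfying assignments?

7

Satisfying assignments:
  P=0 Q=1 R=0 S=1 T=0
  P=0 Q=1 R=0 S=1 T=1
  P=0 Q=1 R=1 S=1 T=1
  P=1 Q=0 R=0 S=0 T=0
  P=1 Q=0 R=0 S=1 T=0
  P=1 Q=1 R=0 S=0 T=0
  P=1 Q=1 R=0 S=1 T=0
Count: 7.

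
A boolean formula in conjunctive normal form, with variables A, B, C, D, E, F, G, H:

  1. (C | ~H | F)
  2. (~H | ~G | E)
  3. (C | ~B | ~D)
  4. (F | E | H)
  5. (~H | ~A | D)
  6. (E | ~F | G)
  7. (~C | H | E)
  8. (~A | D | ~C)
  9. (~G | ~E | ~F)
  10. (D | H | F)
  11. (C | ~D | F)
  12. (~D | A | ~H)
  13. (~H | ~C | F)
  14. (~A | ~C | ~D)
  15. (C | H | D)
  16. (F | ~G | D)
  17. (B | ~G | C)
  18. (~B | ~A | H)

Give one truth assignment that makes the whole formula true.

Branch on A: take A = True.
Set B = False and propagate.
Try C = False.
  then G is forced to False.
The remaining clauses are satisfied by D = True, E = True, F = True, H = True.
Every clause has at least one true literal under this assignment.

A=1  B=0  C=0  D=1  E=1  F=1  G=0  H=1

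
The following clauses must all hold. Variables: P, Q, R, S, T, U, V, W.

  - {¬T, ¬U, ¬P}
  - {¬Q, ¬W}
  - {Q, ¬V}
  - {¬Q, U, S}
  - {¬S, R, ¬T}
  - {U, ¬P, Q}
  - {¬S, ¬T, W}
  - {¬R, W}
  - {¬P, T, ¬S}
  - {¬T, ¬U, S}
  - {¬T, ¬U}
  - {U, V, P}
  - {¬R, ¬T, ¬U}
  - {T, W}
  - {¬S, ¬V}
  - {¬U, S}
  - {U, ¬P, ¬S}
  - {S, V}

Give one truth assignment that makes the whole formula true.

Branch on P: take P = False.
The remaining clauses are satisfied by Q = False, R = False, S = True, T = False, U = True, V = False, W = True.
Every clause has at least one true literal under this assignment.

P=False, Q=False, R=False, S=True, T=False, U=True, V=False, W=True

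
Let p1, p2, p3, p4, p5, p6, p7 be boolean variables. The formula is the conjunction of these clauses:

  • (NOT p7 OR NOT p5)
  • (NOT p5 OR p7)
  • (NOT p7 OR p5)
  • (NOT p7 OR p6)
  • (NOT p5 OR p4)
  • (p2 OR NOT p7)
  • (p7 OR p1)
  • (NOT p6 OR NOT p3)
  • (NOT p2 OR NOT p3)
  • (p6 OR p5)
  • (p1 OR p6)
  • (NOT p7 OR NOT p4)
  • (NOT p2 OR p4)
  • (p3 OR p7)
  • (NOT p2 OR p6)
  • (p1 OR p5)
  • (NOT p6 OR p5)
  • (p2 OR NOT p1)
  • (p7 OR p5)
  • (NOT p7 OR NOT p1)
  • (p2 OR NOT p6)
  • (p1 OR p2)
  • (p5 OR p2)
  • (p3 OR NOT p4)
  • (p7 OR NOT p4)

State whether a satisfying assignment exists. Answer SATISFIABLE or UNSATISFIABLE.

UNSATISFIABLE

p7 = True:
  propagation gives p5=False; an empty clause results — contradiction.
p7 = False:
  propagation gives p5=False; an empty clause results — contradiction.
Every branch closes, so no satisfying assignment exists.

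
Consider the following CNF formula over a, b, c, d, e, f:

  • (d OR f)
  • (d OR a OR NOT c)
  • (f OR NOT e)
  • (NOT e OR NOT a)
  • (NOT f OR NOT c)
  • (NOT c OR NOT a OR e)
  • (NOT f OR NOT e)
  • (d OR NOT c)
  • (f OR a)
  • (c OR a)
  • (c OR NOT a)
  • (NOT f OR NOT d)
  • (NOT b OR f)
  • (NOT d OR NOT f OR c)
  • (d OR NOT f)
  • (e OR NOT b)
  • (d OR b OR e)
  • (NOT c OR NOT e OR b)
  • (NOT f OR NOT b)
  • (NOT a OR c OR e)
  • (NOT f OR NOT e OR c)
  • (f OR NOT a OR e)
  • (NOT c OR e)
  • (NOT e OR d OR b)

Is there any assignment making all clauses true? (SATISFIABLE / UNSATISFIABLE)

e = True:
  propagation gives f=True; an empty clause results — contradiction.
e = False:
  propagation gives b=False, d=True, f=False, a=True; an empty clause results — contradiction.
Every branch closes, so no satisfying assignment exists.

UNSATISFIABLE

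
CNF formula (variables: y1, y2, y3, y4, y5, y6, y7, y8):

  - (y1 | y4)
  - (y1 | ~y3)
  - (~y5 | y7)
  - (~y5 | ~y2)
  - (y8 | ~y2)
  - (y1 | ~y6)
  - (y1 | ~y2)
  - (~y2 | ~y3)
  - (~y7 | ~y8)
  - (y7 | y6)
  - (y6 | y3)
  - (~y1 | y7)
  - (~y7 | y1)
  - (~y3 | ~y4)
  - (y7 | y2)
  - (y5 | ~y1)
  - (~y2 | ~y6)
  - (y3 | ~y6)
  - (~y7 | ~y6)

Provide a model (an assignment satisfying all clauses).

y1=1, y2=0, y3=1, y4=0, y5=1, y6=0, y7=1, y8=0

Check each clause:
  1. (y1 | y4) — y1 is true.
  2. (y1 | ~y3) — y1 is true.
  3. (y7 | ~y5) — y7 is true.
  4. (~y5 | ~y2) — ~y2 is true.
  5. (y8 | ~y2) — ~y2 is true.
  6. (y1 | ~y6) — y1 is true.
  7. (y1 | ~y2) — y1 is true.
  8. (~y3 | ~y2) — ~y2 is true.
  9. (~y7 | ~y8) — ~y8 is true.
  10. (y6 | y7) — y7 is true.
  11. (y6 | y3) — y3 is true.
  12. (y7 | ~y1) — y7 is true.
  13. (~y7 | y1) — y1 is true.
  14. (~y3 | ~y4) — ~y4 is true.
  15. (y7 | y2) — y7 is true.
  16. (~y1 | y5) — y5 is true.
  17. (~y6 | ~y2) — ~y6 is true.
  18. (~y6 | y3) — ~y6 is true.
  19. (~y7 | ~y6) — ~y6 is true.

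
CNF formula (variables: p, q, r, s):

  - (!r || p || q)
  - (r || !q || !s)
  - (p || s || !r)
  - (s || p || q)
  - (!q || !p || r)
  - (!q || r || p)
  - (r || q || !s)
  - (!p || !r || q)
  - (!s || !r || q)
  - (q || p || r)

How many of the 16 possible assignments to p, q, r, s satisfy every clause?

The models are:
  p=0 q=1 r=1 s=1
  p=1 q=0 r=0 s=0
  p=1 q=1 r=1 s=0
  p=1 q=1 r=1 s=1
Count: 4.

4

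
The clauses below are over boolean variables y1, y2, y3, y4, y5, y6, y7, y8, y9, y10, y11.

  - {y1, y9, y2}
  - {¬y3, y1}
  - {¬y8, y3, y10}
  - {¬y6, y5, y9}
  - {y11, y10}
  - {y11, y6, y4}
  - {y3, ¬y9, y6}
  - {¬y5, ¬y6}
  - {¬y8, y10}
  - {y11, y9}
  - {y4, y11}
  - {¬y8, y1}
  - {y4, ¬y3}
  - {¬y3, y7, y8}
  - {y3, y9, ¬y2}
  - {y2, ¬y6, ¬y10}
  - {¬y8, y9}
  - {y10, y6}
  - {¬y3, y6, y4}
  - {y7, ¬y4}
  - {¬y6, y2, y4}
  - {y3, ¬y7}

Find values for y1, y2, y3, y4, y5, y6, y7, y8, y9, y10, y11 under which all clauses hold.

y1=True, y2=True, y3=False, y4=False, y5=False, y6=True, y7=False, y8=False, y9=True, y10=True, y11=True

Pure literal: y1 appears only positively; assign y1 = True.
Pure literal: y11 appears only positively; assign y11 = True.
Branch on y2: take y2 = True.
Try y3 = False.
  then y9 is forced to True.
  then y6 is forced to True.
  then y5 is forced to False.
  then y7 is forced to False.
  then y4 is forced to False.
The remaining clauses are satisfied by y8 = False, y10 = True.
Every clause has at least one true literal under this assignment.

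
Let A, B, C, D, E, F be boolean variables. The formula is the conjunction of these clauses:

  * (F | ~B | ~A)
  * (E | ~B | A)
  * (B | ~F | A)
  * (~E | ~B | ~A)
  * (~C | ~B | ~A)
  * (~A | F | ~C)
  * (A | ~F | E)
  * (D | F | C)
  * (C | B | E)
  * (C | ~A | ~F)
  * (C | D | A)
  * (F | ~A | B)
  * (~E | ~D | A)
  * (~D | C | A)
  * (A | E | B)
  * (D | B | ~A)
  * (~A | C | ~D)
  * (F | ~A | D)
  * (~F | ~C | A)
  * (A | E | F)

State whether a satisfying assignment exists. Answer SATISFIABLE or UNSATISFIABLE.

Try A = True.
For the remaining variables, B = False, C = True, D = True, E = True, F = True works.
Every clause has at least one true literal under this assignment.
So A=T, B=F, C=T, D=T, E=T, F=T is a satisfying assignment.

SATISFIABLE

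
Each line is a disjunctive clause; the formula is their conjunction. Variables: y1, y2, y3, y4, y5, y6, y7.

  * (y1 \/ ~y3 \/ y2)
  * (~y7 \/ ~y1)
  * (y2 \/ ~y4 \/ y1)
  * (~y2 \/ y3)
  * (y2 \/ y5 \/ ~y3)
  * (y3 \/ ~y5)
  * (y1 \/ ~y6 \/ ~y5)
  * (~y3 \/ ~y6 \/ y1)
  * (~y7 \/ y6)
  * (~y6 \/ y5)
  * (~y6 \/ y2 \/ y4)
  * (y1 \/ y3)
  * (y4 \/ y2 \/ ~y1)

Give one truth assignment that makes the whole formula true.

y7 occurs only negated in the remaining clauses — set y7 = False.
Try y1 = True.
Branch on y2: take y2 = True.
  then y3 is forced to True.
For the remaining variables, y4 = True, y5 = True, y6 = True works.
Every clause has at least one true literal under this assignment.

y1=True, y2=True, y3=True, y4=True, y5=True, y6=True, y7=False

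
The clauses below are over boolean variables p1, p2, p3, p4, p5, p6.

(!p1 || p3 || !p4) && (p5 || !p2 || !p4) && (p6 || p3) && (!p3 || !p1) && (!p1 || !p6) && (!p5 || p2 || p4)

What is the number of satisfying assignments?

Split on p1, then p3.
  p1=1, p3=1: a clause becomes empty — 0.
  p1=1, p3=0: a clause becomes empty — 0.
  p1=0, p3=1: p6 free; 6 ways for (p2,p4,p5) × 2^1 = 12.
  p1=0, p3=0: 6 of the 16 assignments to (p2,p4,p5,p6) work.
Total: 0 + 0 + 12 + 6 = 18.

18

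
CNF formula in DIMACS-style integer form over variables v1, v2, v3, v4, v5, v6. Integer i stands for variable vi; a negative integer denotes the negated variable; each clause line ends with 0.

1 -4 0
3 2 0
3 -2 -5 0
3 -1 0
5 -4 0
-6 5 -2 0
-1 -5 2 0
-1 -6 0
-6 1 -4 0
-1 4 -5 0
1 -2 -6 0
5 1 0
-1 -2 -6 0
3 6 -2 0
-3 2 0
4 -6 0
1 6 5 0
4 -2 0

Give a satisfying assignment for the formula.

v1=1, v2=1, v3=1, v4=1, v5=1, v6=0

Check each clause:
  1. (v1 | ~v4) — v1 is true.
  2. (v3 | v2) — v2 is true.
  3. (~v5 | v3 | ~v2) — v3 is true.
  4. (v3 | ~v1) — v3 is true.
  5. (~v4 | v5) — v5 is true.
  6. (v5 | ~v2 | ~v6) — ~v6 is true.
  7. (~v5 | ~v1 | v2) — v2 is true.
  8. (~v6 | ~v1) — ~v6 is true.
  9. (~v4 | ~v6 | v1) — v1 is true.
  10. (v4 | ~v1 | ~v5) — v4 is true.
  11. (v1 | ~v6 | ~v2) — v1 is true.
  12. (v1 | v5) — v1 is true.
  13. (~v2 | ~v1 | ~v6) — ~v6 is true.
  14. (v6 | v3 | ~v2) — v3 is true.
  15. (v2 | ~v3) — v2 is true.
  16. (~v6 | v4) — ~v6 is true.
  17. (v5 | v6 | v1) — v1 is true.
  18. (v4 | ~v2) — v4 is true.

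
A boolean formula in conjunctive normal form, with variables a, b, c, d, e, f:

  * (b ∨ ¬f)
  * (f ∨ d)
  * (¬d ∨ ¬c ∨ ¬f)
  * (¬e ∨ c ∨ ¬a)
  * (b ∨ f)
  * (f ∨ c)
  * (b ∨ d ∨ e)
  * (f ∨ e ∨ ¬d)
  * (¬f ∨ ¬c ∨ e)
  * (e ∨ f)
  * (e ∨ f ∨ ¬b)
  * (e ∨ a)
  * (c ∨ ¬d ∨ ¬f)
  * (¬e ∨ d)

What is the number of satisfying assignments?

3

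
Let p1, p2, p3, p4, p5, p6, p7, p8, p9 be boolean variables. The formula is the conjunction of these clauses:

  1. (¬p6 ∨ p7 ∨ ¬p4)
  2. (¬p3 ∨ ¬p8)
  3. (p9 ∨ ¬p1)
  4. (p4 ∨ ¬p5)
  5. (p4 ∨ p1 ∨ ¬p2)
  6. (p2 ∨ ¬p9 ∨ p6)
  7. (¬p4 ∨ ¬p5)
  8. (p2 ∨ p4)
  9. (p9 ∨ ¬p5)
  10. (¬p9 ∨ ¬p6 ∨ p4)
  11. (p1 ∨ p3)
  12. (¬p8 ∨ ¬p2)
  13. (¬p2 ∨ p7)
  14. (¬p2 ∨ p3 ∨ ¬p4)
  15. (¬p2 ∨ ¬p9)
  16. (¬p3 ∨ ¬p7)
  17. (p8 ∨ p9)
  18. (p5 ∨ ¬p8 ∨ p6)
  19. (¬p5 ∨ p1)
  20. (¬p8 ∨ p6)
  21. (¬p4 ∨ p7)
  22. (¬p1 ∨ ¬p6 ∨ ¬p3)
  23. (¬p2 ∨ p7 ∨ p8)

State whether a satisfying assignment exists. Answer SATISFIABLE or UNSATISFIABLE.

Branch on p1: take p1 = True.
  then p9 is forced to True.
  then p2 is forced to False.
  then p6 is forced to True.
  then p4 is forced to True.
  then p7 is forced to True.
  then p5 is forced to False.
  then p3 is forced to False.
p8 is now unconstrained; take p8 = False.
So p1=1  p2=0  p3=0  p4=1  p5=0  p6=1  p7=1  p8=0  p9=1 is a satisfying assignment.

SATISFIABLE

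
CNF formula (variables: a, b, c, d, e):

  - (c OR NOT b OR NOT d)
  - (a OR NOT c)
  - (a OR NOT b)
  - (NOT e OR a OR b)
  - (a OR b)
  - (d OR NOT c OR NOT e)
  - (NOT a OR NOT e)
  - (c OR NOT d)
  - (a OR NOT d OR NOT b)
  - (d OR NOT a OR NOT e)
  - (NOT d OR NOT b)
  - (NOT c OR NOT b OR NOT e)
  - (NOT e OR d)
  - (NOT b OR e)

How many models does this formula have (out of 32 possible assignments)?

Satisfying assignments:
  a=T b=F c=F d=F e=F
  a=T b=F c=T d=F e=F
  a=T b=F c=T d=T e=F
Count: 3.

3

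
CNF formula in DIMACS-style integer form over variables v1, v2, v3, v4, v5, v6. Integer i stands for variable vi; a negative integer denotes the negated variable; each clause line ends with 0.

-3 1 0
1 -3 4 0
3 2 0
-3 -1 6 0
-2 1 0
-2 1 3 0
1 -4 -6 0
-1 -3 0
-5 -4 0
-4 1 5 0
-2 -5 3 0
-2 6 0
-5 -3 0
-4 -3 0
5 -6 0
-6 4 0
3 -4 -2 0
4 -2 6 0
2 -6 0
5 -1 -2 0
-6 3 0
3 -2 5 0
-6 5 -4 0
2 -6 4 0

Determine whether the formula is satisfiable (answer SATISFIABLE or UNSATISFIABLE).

UNSATISFIABLE

v3 = True:
  propagation gives v1=True; an empty clause results — contradiction.
v3 = False:
  propagation gives v2=True, v1=True, v5=False; an empty clause results — contradiction.
Every branch closes, so no satisfying assignment exists.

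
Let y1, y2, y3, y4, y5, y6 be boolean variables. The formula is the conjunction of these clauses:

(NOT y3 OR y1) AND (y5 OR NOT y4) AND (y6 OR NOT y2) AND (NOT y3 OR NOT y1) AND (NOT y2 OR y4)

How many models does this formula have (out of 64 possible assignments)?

14

Split on y1, then y2.
  y1=1, y2=1: remaining (y3,y4,y5,y6) ∈ {(0,1,1,1)} — 1.
  y1=1, y2=0: y6 free; 3 ways for (y3,y4,y5) × 2^1 = 6.
  y1=0, y2=1: remaining (y3,y4,y5,y6) ∈ {(0,1,1,1)} — 1.
  y1=0, y2=0: y6 free; 3 ways for (y3,y4,y5) × 2^1 = 6.
Total: 1 + 6 + 1 + 6 = 14.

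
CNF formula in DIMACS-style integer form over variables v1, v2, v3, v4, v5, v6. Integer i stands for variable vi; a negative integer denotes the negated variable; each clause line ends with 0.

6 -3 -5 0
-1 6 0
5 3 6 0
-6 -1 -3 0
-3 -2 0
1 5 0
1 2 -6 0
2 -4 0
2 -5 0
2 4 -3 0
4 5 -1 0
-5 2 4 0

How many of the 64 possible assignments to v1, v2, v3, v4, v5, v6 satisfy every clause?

Case analysis on v2 and v5:
  v2=1, v5=1: v4 free; 3 ways for (v1,v3,v6) × 2^1 = 6.
  v2=1, v5=0: remaining (v1,v3,v4,v6) ∈ {(1,0,1,1)} — 1.
  v2=0, v5=1: a clause becomes empty — 0.
  v2=0, v5=0: a clause becomes empty — 0.
Total: 6 + 1 + 0 + 0 = 7.

7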